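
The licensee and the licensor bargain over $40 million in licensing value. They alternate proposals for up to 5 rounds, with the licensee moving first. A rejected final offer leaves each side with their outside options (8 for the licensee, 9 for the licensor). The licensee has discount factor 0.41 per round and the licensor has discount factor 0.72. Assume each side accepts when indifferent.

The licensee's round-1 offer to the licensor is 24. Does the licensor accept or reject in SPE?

Accept

Round 5 (the licensee proposes): the licensor gets 9 if talks fail, so the licensee offers 9 and keeps 31.
Round 4 (the licensor proposes): the licensee can get 31 next round, worth 0.41 × 31 = 12.71 now; the licensor offers that and keeps 27.29.
Round 3 (the licensee proposes): the licensor can get 27.29 next round, worth 0.72 × 27.29 = 19.6488 now. The licensee offers 19.6488 and keeps 40 − 19.6488 = 20.3512.
Round 2 (the licensor proposes): the licensee can get 20.3512 next round, worth 0.41 × 20.3512 = 8.343992 now, so the licensor offers 8.343992, keeping 31.656008.
So by rejecting in round 1, the licensor gets 31.656008 next round, worth 0.72 × 31.656008 = 22.79232576 now.
Offer 24 ≥ 22.79232576, so the licensor accepts.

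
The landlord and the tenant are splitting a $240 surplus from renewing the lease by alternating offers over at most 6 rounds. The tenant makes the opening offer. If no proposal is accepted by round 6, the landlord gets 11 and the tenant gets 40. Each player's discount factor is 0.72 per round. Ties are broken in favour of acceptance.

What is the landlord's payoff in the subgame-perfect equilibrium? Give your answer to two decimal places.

Solve by backward induction from round 6.
Round 6 (the landlord proposes): the tenant gets 40 if talks fail, so the landlord offers 40 and keeps 200.
Round 5 (the tenant proposes): the landlord can get 200 next round, worth 0.72 × 200 = 144 now, so the tenant offers 144, keeping 96.
Round 4 (the landlord proposes): the tenant can get 96 next round, worth 0.72 × 96 = 69.12 now; the landlord offers that and keeps 170.88.
Round 3 (the tenant proposes): the landlord can get 170.88 next round, worth 0.72 × 170.88 = 123.0336 now. The tenant offers 123.0336 and keeps 240 − 123.0336 = 116.9664.
Round 2 (the landlord proposes): the tenant can get 116.9664 next round, worth 0.72 × 116.9664 = 84.215808 now. The landlord offers 84.215808 and keeps 240 − 84.215808 = 155.784192.
Round 1 (the tenant proposes): the landlord can get 155.784192 next round, worth 0.72 × 155.784192 = 112.16461824 now, so the tenant offers 112.16461824, keeping 127.83538176.

112.16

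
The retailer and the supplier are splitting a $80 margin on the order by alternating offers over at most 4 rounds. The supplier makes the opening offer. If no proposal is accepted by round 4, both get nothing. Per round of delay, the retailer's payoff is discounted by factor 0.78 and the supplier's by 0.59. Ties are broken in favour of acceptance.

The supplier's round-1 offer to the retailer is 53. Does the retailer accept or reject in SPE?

Work out the retailer's continuation value if the offer is rejected.
Round 4 (the retailer proposes): rejection yields 0 for the supplier; the retailer offers 0 and keeps 80.
Round 3 (the supplier proposes): the retailer can get 80 next round, worth 0.78 × 80 = 62.4 now, so the supplier offers 62.4, keeping 17.6.
Round 2 (the retailer proposes): the supplier can get 17.6 next round, worth 0.59 × 17.6 = 10.384 now, so the retailer offers 10.384, keeping 69.616.
So by rejecting in round 1, the retailer gets 69.616 next round, worth 0.78 × 69.616 = 54.30048 now.
Offer 53 < 54.30048, so the retailer rejects.

Reject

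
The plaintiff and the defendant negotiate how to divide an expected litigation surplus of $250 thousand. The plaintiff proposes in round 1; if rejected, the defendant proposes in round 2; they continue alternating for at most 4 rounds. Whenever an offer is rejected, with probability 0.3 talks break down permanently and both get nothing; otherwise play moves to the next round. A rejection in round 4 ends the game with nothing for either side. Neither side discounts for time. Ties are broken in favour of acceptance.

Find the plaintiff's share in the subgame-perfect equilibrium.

111.75

Round 4 (the defendant proposes): the plaintiff will accept anything ≥ 0, so the defendant offers 0 and keeps 250.
Round 3 (the plaintiff proposes): rejecting gives the defendant an expected 0.7 × 250 = 175. The plaintiff offers 175 and keeps 250 − 175 = 75.
Round 2 (the defendant proposes): rejecting gives the plaintiff an expected 0.7 × 75 = 52.5; the defendant offers that and keeps 197.5.
Round 1 (the plaintiff proposes): rejecting gives the defendant an expected 0.7 × 197.5 = 138.25. The plaintiff offers 138.25 and keeps 250 − 138.25 = 111.75.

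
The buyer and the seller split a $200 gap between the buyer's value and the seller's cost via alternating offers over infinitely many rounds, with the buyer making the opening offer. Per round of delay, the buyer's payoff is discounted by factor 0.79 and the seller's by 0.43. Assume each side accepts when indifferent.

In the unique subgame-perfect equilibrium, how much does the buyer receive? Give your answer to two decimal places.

When the buyer proposes, the seller accepts any offer worth at least 0.43 times what the seller would get by proposing next round; and vice versa.
This gives x = 200 − 0.43y and y = 200 − 0.79x, where x and y are each side's share when it proposes.
Hence (1 − 0.43·0.79)x = 200(1 − 0.43), i.e. 0.6603·x = 114.
x ≈ 172.6488; the seller's share is 200 − x ≈ 27.3512.

172.65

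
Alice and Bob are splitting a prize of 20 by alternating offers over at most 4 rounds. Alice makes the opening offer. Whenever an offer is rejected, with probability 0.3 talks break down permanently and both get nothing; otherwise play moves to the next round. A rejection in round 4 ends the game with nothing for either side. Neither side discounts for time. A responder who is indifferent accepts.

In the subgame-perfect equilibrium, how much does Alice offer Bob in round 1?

By backward induction:
Round 4 (Bob proposes): Alice will accept anything ≥ 0, so Bob offers 0 and keeps 20.
Round 3 (Alice proposes): rejecting gives Bob an expected 0.7 × 20 = 14. Alice offers 14 and keeps 20 − 14 = 6.
Round 2 (Bob proposes): rejecting gives Alice an expected 0.7 × 6 = 4.2. Bob offers 4.2 and keeps 20 − 4.2 = 15.8.
Round 1 (Alice proposes): rejecting gives Bob an expected 0.7 × 15.8 = 11.06; Alice offers that and keeps 8.94.

11.06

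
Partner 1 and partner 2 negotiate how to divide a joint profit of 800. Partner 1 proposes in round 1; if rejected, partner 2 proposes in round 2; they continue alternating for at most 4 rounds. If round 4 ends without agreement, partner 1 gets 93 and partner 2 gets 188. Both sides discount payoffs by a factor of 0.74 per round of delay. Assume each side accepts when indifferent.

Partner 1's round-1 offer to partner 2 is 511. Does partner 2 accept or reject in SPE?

Accept

Round 4 (partner 2 proposes): partner 1 gets 93 if talks fail, so partner 2 offers 93 and keeps 707.
Round 3 (partner 1 proposes): partner 2 can get 707 next round, worth 0.74 × 707 = 523.18 now, so partner 1 offers 523.18, keeping 276.82.
Round 2 (partner 2 proposes): partner 1 can get 276.82 next round, worth 0.74 × 276.82 = 204.8468 now; partner 2 offers that and keeps 595.1532.
So by rejecting in round 1, partner 2 gets 595.1532 next round, worth 0.74 × 595.1532 = 440.413368 now.
Offer 511 ≥ 440.413368, so partner 2 accepts.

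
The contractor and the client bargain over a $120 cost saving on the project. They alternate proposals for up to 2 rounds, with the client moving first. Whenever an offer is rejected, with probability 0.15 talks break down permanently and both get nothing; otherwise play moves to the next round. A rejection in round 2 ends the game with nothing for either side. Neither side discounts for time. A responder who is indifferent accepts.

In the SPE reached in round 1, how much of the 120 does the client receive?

18

Round 2 (the contractor proposes): rejection yields 0 for the client; the contractor offers 0 and keeps 120.
Round 1 (the client proposes): rejecting gives the contractor an expected 0.85 × 120 = 102. The client offers 102 and keeps 120 − 102 = 18.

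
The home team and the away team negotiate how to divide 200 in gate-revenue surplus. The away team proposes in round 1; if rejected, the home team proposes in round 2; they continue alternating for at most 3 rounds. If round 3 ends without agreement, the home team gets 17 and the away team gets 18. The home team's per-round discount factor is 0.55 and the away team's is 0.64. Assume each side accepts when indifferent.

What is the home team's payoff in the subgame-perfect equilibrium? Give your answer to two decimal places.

Round 3 (the away team proposes): the home team gets 17 if talks fail, so the away team offers 17 and keeps 183.
Round 2 (the home team proposes): the away team can get 183 next round, worth 0.64 × 183 = 117.12 now, so the home team offers 117.12, keeping 82.88.
Round 1 (the away team proposes): the home team can get 82.88 next round, worth 0.55 × 82.88 = 45.584 now, so the away team offers 45.584, keeping 154.416.

45.58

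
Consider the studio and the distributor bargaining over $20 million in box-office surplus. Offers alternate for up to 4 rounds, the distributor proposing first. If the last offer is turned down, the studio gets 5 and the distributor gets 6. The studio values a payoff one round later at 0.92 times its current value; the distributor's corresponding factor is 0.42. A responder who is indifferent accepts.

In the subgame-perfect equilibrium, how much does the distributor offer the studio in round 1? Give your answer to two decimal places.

Round 4 (the studio proposes): the distributor gets 6 if talks fail, so the studio offers 6 and keeps 14.
Round 3 (the distributor proposes): the studio can get 14 next round, worth 0.92 × 14 = 12.88 now. The distributor offers 12.88 and keeps 20 − 12.88 = 7.12.
Round 2 (the studio proposes): the distributor can get 7.12 next round, worth 0.42 × 7.12 = 2.9904 now; the studio offers that and keeps 17.0096.
Round 1 (the distributor proposes): the studio can get 17.0096 next round, worth 0.92 × 17.0096 = 15.648832 now, so the distributor offers 15.648832, keeping 4.351168.

15.65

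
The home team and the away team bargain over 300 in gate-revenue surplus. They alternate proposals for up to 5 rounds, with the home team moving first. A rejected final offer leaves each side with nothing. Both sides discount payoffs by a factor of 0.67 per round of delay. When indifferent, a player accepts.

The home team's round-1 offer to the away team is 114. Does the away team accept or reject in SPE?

Accept

Work out the away team's continuation value if the offer is rejected.
Round 5 (the home team proposes): rejection yields 0 for the away team; the home team offers 0 and keeps 300.
Round 4 (the away team proposes): the home team can get 300 next round, worth 0.67 × 300 = 201 now, so the away team offers 201, keeping 99.
Round 3 (the home team proposes): the away team can get 99 next round, worth 0.67 × 99 = 66.33 now, so the home team offers 66.33, keeping 233.67.
Round 2 (the away team proposes): the home team can get 233.67 next round, worth 0.67 × 233.67 = 156.5589 now, so the away team offers 156.5589, keeping 143.4411.
So by rejecting in round 1, the away team gets 143.4411 next round, worth 0.67 × 143.4411 = 96.105537 now.
Offer 114 ≥ 96.105537, so the away team accepts.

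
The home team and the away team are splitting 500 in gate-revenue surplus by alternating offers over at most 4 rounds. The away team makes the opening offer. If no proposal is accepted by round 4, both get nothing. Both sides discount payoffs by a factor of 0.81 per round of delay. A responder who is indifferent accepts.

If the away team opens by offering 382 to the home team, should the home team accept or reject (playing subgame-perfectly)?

Accept

Work out the home team's continuation value if the offer is rejected.
Round 4 (the home team proposes): rejection yields 0 for the away team; the home team offers 0 and keeps 500.
Round 3 (the away team proposes): the home team can get 500 next round, worth 0.81 × 500 = 405 now, so the away team offers 405, keeping 95.
Round 2 (the home team proposes): the away team can get 95 next round, worth 0.81 × 95 = 76.95 now; the home team offers that and keeps 423.05.
So by rejecting in round 1, the home team gets 423.05 next round, worth 0.81 × 423.05 = 342.6705 now.
Offer 382 ≥ 342.6705, so the home team accepts.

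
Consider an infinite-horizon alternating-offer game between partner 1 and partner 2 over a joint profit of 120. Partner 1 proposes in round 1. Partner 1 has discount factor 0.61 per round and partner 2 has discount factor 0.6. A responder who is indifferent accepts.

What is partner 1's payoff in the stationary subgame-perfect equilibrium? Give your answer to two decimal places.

Let x be partner 1's share when partner 1 proposes and y be partner 2's share when partner 2 proposes.
Partner 2 accepts iff offered ≥ 0.6·y, so x = 120 − 0.6y. Symmetrically y = 120 − 0.61x.
Substituting: x = 120 − 0.6(120 − 0.61x), giving x(1 − 0.61·0.6) = 120(1 − 0.6).
So x = 120 × 0.4 / 0.634 ≈ 75.7098, and partner 2 receives 120 − x ≈ 44.2902.

75.71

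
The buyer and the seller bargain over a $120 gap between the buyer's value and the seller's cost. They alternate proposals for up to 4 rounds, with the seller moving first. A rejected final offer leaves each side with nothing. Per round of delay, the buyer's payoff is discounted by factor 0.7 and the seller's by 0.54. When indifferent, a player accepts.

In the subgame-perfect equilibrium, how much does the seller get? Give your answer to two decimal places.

Round 4 (the buyer proposes): the seller will accept anything ≥ 0, so the buyer offers 0 and keeps 120.
Round 3 (the seller proposes): the buyer can get 120 next round, worth 0.7 × 120 = 84 now. The seller offers 84 and keeps 120 − 84 = 36.
Round 2 (the buyer proposes): the seller can get 36 next round, worth 0.54 × 36 = 19.44 now; the buyer offers that and keeps 100.56.
Round 1 (the seller proposes): the buyer can get 100.56 next round, worth 0.7 × 100.56 = 70.392 now; the seller offers that and keeps 49.608.

49.61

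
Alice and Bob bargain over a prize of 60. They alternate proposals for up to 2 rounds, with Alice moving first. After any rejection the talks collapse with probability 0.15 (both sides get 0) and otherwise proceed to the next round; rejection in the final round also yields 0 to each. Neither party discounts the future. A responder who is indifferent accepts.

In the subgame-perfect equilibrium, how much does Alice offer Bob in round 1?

51

Round 2 (Bob proposes): rejection yields 0 for Alice; Bob offers 0 and keeps 60.
Round 1 (Alice proposes): rejecting gives Bob an expected 0.85 × 60 = 51, so Alice offers 51, keeping 9.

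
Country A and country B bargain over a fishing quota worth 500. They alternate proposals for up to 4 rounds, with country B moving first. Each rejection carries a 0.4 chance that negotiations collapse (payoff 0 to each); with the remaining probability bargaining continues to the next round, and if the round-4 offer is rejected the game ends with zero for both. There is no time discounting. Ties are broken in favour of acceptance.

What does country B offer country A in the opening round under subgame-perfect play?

Round 4 (country A proposes): country B will accept anything ≥ 0, so country A offers 0 and keeps 500.
Round 3 (country B proposes): rejecting gives country A an expected 0.6 × 500 = 300, so country B offers 300, keeping 200.
Round 2 (country A proposes): rejecting gives country B an expected 0.6 × 200 = 120. Country A offers 120 and keeps 500 − 120 = 380.
Round 1 (country B proposes): rejecting gives country A an expected 0.6 × 380 = 228; country B offers that and keeps 272.

228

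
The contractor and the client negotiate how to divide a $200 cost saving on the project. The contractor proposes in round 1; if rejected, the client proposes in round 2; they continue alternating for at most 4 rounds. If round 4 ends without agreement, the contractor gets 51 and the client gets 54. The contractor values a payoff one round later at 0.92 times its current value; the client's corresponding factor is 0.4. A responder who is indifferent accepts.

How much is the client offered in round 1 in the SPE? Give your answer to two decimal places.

By backward induction:
Round 4 (the client proposes): the contractor gets 51 if talks fail, so the client offers 51 and keeps 149.
Round 3 (the contractor proposes): the client can get 149 next round, worth 0.4 × 149 = 59.6 now, so the contractor offers 59.6, keeping 140.4.
Round 2 (the client proposes): the contractor can get 140.4 next round, worth 0.92 × 140.4 = 129.168 now, so the client offers 129.168, keeping 70.832.
Round 1 (the contractor proposes): the client can get 70.832 next round, worth 0.4 × 70.832 = 28.3328 now, so the contractor offers 28.3328, keeping 171.6672.

28.33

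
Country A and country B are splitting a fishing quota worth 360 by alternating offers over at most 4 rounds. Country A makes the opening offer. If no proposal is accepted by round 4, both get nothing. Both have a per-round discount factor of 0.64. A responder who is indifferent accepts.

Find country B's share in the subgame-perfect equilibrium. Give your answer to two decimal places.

177.32

Round 4 (country B proposes): country A will accept anything ≥ 0, so country B offers 0 and keeps 360.
Round 3 (country A proposes): country B can get 360 next round, worth 0.64 × 360 = 230.4 now, so country A offers 230.4, keeping 129.6.
Round 2 (country B proposes): country A can get 129.6 next round, worth 0.64 × 129.6 = 82.944 now, so country B offers 82.944, keeping 277.056.
Round 1 (country A proposes): country B can get 277.056 next round, worth 0.64 × 277.056 = 177.31584 now; country A offers that and keeps 182.68416.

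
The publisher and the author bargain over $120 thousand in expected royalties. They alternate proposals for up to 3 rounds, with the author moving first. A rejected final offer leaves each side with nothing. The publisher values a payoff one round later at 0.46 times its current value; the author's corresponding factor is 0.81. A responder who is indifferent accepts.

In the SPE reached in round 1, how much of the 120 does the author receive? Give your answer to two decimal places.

109.51

Round 3 (the author proposes): rejection yields 0 for the publisher; the author offers 0 and keeps 120.
Round 2 (the publisher proposes): the author can get 120 next round, worth 0.81 × 120 = 97.2 now, so the publisher offers 97.2, keeping 22.8.
Round 1 (the author proposes): the publisher can get 22.8 next round, worth 0.46 × 22.8 = 10.488 now, so the author offers 10.488, keeping 109.512.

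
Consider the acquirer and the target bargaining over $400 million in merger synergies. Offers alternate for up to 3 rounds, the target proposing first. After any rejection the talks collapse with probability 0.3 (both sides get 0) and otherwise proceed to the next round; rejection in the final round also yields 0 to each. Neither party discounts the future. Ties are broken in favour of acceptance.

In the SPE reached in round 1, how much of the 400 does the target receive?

316

Round 3 (the target proposes): the acquirer will accept anything ≥ 0, so the target offers 0 and keeps 400.
Round 2 (the acquirer proposes): rejecting gives the target an expected 0.7 × 400 = 280. The acquirer offers 280 and keeps 400 − 280 = 120.
Round 1 (the target proposes): rejecting gives the acquirer an expected 0.7 × 120 = 84. The target offers 84 and keeps 400 − 84 = 316.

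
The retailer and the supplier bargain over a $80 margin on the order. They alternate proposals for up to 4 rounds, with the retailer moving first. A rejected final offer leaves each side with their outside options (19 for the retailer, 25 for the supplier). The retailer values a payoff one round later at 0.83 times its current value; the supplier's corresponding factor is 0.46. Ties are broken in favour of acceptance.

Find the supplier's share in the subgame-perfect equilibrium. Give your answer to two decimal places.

16.97

Round 4 (the supplier proposes): the retailer gets 19 if talks fail, so the supplier offers 19 and keeps 61.
Round 3 (the retailer proposes): the supplier can get 61 next round, worth 0.46 × 61 = 28.06 now, so the retailer offers 28.06, keeping 51.94.
Round 2 (the supplier proposes): the retailer can get 51.94 next round, worth 0.83 × 51.94 = 43.1102 now; the supplier offers that and keeps 36.8898.
Round 1 (the retailer proposes): the supplier can get 36.8898 next round, worth 0.46 × 36.8898 = 16.969308 now, so the retailer offers 16.969308, keeping 63.030692.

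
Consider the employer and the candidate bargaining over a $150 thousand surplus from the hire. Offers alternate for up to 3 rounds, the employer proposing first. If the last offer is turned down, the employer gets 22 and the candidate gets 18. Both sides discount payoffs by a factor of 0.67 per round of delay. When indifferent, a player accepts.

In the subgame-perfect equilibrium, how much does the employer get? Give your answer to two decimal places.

108.75

Round 3 (the employer proposes): the candidate gets 18 if talks fail, so the employer offers 18 and keeps 132.
Round 2 (the candidate proposes): the employer can get 132 next round, worth 0.67 × 132 = 88.44 now. The candidate offers 88.44 and keeps 150 − 88.44 = 61.56.
Round 1 (the employer proposes): the candidate can get 61.56 next round, worth 0.67 × 61.56 = 41.2452 now; the employer offers that and keeps 108.7548.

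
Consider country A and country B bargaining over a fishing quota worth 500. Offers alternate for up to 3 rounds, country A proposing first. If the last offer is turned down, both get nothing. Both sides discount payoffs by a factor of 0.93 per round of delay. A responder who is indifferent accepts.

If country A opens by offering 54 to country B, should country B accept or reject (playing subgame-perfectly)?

Round 3 (country A proposes): rejection yields 0 for country B; country A offers 0 and keeps 500.
Round 2 (country B proposes): country A can get 500 next round, worth 0.93 × 500 = 465 now. Country B offers 465 and keeps 500 − 465 = 35.
So by rejecting in round 1, country B gets 35 next round, worth 0.93 × 35 = 32.55 now.
Offer 54 ≥ 32.55, so country B accepts.

Accept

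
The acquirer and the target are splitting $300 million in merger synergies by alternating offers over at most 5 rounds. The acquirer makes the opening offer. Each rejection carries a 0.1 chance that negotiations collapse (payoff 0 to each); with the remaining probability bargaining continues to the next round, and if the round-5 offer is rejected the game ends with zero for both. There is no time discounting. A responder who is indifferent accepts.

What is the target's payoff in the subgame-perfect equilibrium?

Round 5 (the acquirer proposes): rejection yields 0 for the target; the acquirer offers 0 and keeps 300.
Round 4 (the target proposes): rejecting gives the acquirer an expected 0.9 × 300 = 270, so the target offers 270, keeping 30.
Round 3 (the acquirer proposes): rejecting gives the target an expected 0.9 × 30 = 27. The acquirer offers 27 and keeps 300 − 27 = 273.
Round 2 (the target proposes): rejecting gives the acquirer an expected 0.9 × 273 = 245.7. The target offers 245.7 and keeps 300 − 245.7 = 54.3.
Round 1 (the acquirer proposes): rejecting gives the target an expected 0.9 × 54.3 = 48.87. The acquirer offers 48.87 and keeps 300 − 48.87 = 251.13.

48.87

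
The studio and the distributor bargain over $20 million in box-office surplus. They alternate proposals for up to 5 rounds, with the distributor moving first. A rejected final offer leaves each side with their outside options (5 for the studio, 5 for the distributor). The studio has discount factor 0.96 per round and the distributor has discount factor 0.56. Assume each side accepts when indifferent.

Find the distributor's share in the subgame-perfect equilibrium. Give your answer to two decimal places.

Round 5 (the distributor proposes): the studio gets 5 if talks fail, so the distributor offers 5 and keeps 15.
Round 4 (the studio proposes): the distributor can get 15 next round, worth 0.56 × 15 = 8.4 now. The studio offers 8.4 and keeps 20 − 8.4 = 11.6.
Round 3 (the distributor proposes): the studio can get 11.6 next round, worth 0.96 × 11.6 = 11.136 now, so the distributor offers 11.136, keeping 8.864.
Round 2 (the studio proposes): the distributor can get 8.864 next round, worth 0.56 × 8.864 = 4.96384 now. The studio offers 4.96384 and keeps 20 − 4.96384 = 15.03616.
Round 1 (the distributor proposes): the studio can get 15.03616 next round, worth 0.96 × 15.03616 = 14.4347136 now; the distributor offers that and keeps 5.5652864.

5.57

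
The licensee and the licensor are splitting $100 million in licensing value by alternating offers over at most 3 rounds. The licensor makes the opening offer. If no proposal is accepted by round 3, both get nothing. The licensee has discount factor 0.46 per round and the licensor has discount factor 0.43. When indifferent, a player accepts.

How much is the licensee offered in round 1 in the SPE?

Round 3 (the licensor proposes): rejection yields 0 for the licensee; the licensor offers 0 and keeps 100.
Round 2 (the licensee proposes): the licensor can get 100 next round, worth 0.43 × 100 = 43 now. The licensee offers 43 and keeps 100 − 43 = 57.
Round 1 (the licensor proposes): the licensee can get 57 next round, worth 0.46 × 57 = 26.22 now. The licensor offers 26.22 and keeps 100 − 26.22 = 73.78.

26.22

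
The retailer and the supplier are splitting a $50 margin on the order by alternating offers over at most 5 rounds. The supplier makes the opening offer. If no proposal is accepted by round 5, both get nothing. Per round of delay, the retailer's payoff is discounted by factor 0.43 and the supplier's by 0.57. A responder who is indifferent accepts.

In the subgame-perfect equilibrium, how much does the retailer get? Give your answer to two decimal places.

11.51

Round 5 (the supplier proposes): rejection yields 0 for the retailer; the supplier offers 0 and keeps 50.
Round 4 (the retailer proposes): the supplier can get 50 next round, worth 0.57 × 50 = 28.5 now; the retailer offers that and keeps 21.5.
Round 3 (the supplier proposes): the retailer can get 21.5 next round, worth 0.43 × 21.5 = 9.245 now, so the supplier offers 9.245, keeping 40.755.
Round 2 (the retailer proposes): the supplier can get 40.755 next round, worth 0.57 × 40.755 = 23.23035 now; the retailer offers that and keeps 26.76965.
Round 1 (the supplier proposes): the retailer can get 26.76965 next round, worth 0.43 × 26.76965 = 11.5109495 now; the supplier offers that and keeps 38.4890505.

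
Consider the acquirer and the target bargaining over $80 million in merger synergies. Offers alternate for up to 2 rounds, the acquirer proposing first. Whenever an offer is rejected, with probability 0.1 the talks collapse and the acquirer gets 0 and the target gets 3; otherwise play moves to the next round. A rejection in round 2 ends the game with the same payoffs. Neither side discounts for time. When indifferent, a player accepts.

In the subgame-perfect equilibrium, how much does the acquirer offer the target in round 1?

72.3

Round 2 (the target proposes): rejection yields 0 for the acquirer; the target offers 0 and keeps 80.
Round 1 (the acquirer proposes): rejecting gives the target an expected 0.9 × 80 + 0.1 × 3 = 72.3, so the acquirer offers 72.3, keeping 7.7.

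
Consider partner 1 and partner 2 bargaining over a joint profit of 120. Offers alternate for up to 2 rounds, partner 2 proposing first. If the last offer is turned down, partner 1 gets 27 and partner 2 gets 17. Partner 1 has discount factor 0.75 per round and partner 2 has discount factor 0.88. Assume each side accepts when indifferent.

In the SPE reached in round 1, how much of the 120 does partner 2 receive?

42.75

Work backward from the last round.
Round 2 (partner 1 proposes): partner 2 gets 17 if talks fail, so partner 1 offers 17 and keeps 103.
Round 1 (partner 2 proposes): partner 1 can get 103 next round, worth 0.75 × 103 = 77.25 now, so partner 2 offers 77.25, keeping 42.75.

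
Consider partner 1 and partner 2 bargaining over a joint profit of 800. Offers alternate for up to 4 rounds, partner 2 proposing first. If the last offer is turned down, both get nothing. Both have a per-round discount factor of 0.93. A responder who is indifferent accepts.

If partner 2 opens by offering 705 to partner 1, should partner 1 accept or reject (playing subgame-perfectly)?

Round 4 (partner 1 proposes): rejection yields 0 for partner 2; partner 1 offers 0 and keeps 800.
Round 3 (partner 2 proposes): partner 1 can get 800 next round, worth 0.93 × 800 = 744 now, so partner 2 offers 744, keeping 56.
Round 2 (partner 1 proposes): partner 2 can get 56 next round, worth 0.93 × 56 = 52.08 now; partner 1 offers that and keeps 747.92.
So by rejecting in round 1, partner 1 gets 747.92 next round, worth 0.93 × 747.92 = 695.5656 now.
Offer 705 ≥ 695.5656, so partner 1 accepts.

Accept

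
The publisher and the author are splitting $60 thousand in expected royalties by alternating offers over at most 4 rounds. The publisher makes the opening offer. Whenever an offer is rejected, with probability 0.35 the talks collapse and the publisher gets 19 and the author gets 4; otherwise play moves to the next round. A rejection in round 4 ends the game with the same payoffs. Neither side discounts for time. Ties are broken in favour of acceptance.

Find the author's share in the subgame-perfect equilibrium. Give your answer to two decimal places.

Round 4 (the author proposes): the publisher gets 19 if talks fail, so the author offers 19 and keeps 41.
Round 3 (the publisher proposes): rejecting gives the author an expected 0.65 × 41 + 0.35 × 4 = 28.05. The publisher offers 28.05 and keeps 60 − 28.05 = 31.95.
Round 2 (the author proposes): rejecting gives the publisher an expected 0.65 × 31.95 + 0.35 × 19 = 27.4175. The author offers 27.4175 and keeps 60 − 27.4175 = 32.5825.
Round 1 (the publisher proposes): rejecting gives the author an expected 0.65 × 32.5825 + 0.35 × 4 = 22.578625. The publisher offers 22.578625 and keeps 60 − 22.578625 = 37.421375.

22.58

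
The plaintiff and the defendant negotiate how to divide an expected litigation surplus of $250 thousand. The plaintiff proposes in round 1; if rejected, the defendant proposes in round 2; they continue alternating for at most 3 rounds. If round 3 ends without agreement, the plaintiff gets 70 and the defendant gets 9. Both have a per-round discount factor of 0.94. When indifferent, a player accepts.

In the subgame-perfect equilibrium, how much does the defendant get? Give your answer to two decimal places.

Round 3 (the plaintiff proposes): the defendant gets 9 if talks fail, so the plaintiff offers 9 and keeps 241.
Round 2 (the defendant proposes): the plaintiff can get 241 next round, worth 0.94 × 241 = 226.54 now. The defendant offers 226.54 and keeps 250 − 226.54 = 23.46.
Round 1 (the plaintiff proposes): the defendant can get 23.46 next round, worth 0.94 × 23.46 = 22.0524 now, so the plaintiff offers 22.0524, keeping 227.9476.

22.05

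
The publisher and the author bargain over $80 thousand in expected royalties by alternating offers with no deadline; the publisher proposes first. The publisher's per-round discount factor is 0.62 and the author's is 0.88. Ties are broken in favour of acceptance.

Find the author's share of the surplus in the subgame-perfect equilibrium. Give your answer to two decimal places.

58.87

Let x be the publisher's share when the publisher proposes and y be the author's share when the author proposes.
The author accepts iff offered ≥ 0.88·y, so x = 80 − 0.88y. Symmetrically y = 80 − 0.62x.
Substituting: x = 80 − 0.88(80 − 0.62x), giving x(1 − 0.62·0.88) = 80(1 − 0.88).
So x = 80 × 0.12 / 0.4544 ≈ 21.1268, and the author receives 80 − x ≈ 58.8732.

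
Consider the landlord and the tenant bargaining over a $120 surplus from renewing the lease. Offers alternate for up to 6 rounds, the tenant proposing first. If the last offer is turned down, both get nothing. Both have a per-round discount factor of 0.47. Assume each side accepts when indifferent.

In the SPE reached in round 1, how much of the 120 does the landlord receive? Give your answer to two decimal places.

39.25

Round 6 (the landlord proposes): the tenant will accept anything ≥ 0, so the landlord offers 0 and keeps 120.
Round 5 (the tenant proposes): the landlord can get 120 next round, worth 0.47 × 120 = 56.4 now. The tenant offers 56.4 and keeps 120 − 56.4 = 63.6.
Round 4 (the landlord proposes): the tenant can get 63.6 next round, worth 0.47 × 63.6 = 29.892 now; the landlord offers that and keeps 90.108.
Round 3 (the tenant proposes): the landlord can get 90.108 next round, worth 0.47 × 90.108 = 42.35076 now; the tenant offers that and keeps 77.64924.
Round 2 (the landlord proposes): the tenant can get 77.64924 next round, worth 0.47 × 77.64924 = 36.4951428 now, so the landlord offers 36.4951428, keeping 83.5048572.
Round 1 (the tenant proposes): the landlord can get 83.5048572 next round, worth 0.47 × 83.5048572 = 39.247282884 now; the tenant offers that and keeps 80.752717116.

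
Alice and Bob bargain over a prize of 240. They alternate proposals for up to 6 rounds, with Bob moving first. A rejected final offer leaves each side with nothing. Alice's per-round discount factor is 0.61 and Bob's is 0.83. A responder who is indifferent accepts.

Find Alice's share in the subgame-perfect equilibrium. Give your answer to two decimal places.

Round 6 (Alice proposes): Bob will accept anything ≥ 0, so Alice offers 0 and keeps 240.
Round 5 (Bob proposes): Alice can get 240 next round, worth 0.61 × 240 = 146.4 now. Bob offers 146.4 and keeps 240 − 146.4 = 93.6.
Round 4 (Alice proposes): Bob can get 93.6 next round, worth 0.83 × 93.6 = 77.688 now. Alice offers 77.688 and keeps 240 − 77.688 = 162.312.
Round 3 (Bob proposes): Alice can get 162.312 next round, worth 0.61 × 162.312 = 99.01032 now. Bob offers 99.01032 and keeps 240 − 99.01032 = 140.98968.
Round 2 (Alice proposes): Bob can get 140.98968 next round, worth 0.83 × 140.98968 = 117.0214344 now. Alice offers 117.0214344 and keeps 240 − 117.0214344 = 122.9785656.
Round 1 (Bob proposes): Alice can get 122.9785656 next round, worth 0.61 × 122.9785656 = 75.016925016 now. Bob offers 75.016925016 and keeps 240 − 75.016925016 = 164.983074984.

75.02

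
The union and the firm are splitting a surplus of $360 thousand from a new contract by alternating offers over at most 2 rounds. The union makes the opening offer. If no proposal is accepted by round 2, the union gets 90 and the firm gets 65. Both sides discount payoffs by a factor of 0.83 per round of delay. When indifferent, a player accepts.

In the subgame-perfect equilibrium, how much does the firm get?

224.1

Round 2 (the firm proposes): the union gets 90 if talks fail, so the firm offers 90 and keeps 270.
Round 1 (the union proposes): the firm can get 270 next round, worth 0.83 × 270 = 224.1 now; the union offers that and keeps 135.9.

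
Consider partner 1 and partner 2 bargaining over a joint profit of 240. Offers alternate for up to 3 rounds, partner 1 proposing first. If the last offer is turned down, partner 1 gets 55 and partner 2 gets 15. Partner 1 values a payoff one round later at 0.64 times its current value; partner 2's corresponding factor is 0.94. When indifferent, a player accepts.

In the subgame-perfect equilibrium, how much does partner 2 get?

Round 3 (partner 1 proposes): partner 2 gets 15 if talks fail, so partner 1 offers 15 and keeps 225.
Round 2 (partner 2 proposes): partner 1 can get 225 next round, worth 0.64 × 225 = 144 now. Partner 2 offers 144 and keeps 240 − 144 = 96.
Round 1 (partner 1 proposes): partner 2 can get 96 next round, worth 0.94 × 96 = 90.24 now, so partner 1 offers 90.24, keeping 149.76.

90.24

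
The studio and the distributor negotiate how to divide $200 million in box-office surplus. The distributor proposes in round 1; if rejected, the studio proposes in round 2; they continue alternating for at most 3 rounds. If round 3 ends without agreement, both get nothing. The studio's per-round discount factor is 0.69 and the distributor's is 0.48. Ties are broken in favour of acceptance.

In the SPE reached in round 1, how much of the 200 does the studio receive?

71.76

Round 3 (the distributor proposes): rejection yields 0 for the studio; the distributor offers 0 and keeps 200.
Round 2 (the studio proposes): the distributor can get 200 next round, worth 0.48 × 200 = 96 now; the studio offers that and keeps 104.
Round 1 (the distributor proposes): the studio can get 104 next round, worth 0.69 × 104 = 71.76 now. The distributor offers 71.76 and keeps 200 − 71.76 = 128.24.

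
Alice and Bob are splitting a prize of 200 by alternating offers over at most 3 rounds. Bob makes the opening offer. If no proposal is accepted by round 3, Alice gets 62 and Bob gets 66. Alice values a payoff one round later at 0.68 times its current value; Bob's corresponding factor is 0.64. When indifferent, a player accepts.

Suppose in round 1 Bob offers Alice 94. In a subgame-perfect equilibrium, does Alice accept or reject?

Accept

Work out Alice's continuation value if the offer is rejected.
Round 3 (Bob proposes): Alice gets 62 if talks fail, so Bob offers 62 and keeps 138.
Round 2 (Alice proposes): Bob can get 138 next round, worth 0.64 × 138 = 88.32 now, so Alice offers 88.32, keeping 111.68.
So by rejecting in round 1, Alice gets 111.68 next round, worth 0.68 × 111.68 = 75.9424 now.
Offer 94 ≥ 75.9424, so Alice accepts.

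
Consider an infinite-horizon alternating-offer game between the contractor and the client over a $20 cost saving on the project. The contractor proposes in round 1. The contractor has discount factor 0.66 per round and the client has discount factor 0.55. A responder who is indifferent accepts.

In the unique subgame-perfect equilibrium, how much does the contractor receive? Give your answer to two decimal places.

14.13

Let x be the contractor's share when the contractor proposes and y be the client's share when the client proposes.
The client accepts iff offered ≥ 0.55·y, so x = 20 − 0.55y. Symmetrically y = 20 − 0.66x.
Substituting: x = 20 − 0.55(20 − 0.66x), giving x(1 − 0.66·0.55) = 20(1 − 0.55).
So x = 20 × 0.45 / 0.637 ≈ 14.1287, and the client receives 20 − x ≈ 5.8713.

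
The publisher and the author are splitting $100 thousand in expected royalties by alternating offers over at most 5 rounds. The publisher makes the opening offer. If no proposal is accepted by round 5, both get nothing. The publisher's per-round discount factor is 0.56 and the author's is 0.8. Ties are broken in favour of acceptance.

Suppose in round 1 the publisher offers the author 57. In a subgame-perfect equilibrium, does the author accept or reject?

Accept

Work out the author's continuation value if the offer is rejected.
Round 5 (the publisher proposes): the author will accept anything ≥ 0, so the publisher offers 0 and keeps 100.
Round 4 (the author proposes): the publisher can get 100 next round, worth 0.56 × 100 = 56 now; the author offers that and keeps 44.
Round 3 (the publisher proposes): the author can get 44 next round, worth 0.8 × 44 = 35.2 now, so the publisher offers 35.2, keeping 64.8.
Round 2 (the author proposes): the publisher can get 64.8 next round, worth 0.56 × 64.8 = 36.288 now; the author offers that and keeps 63.712.
So by rejecting in round 1, the author gets 63.712 next round, worth 0.8 × 63.712 = 50.9696 now.
Offer 57 ≥ 50.9696, so the author accepts.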